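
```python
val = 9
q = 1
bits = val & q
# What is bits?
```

Trace (tracking bits):
val = 9  # -> val = 9
q = 1  # -> q = 1
bits = val & q  # -> bits = 1

Answer: 1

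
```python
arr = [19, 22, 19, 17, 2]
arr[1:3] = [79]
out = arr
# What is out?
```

Trace (tracking out):
arr = [19, 22, 19, 17, 2]  # -> arr = [19, 22, 19, 17, 2]
arr[1:3] = [79]  # -> arr = [19, 79, 17, 2]
out = arr  # -> out = [19, 79, 17, 2]

Answer: [19, 79, 17, 2]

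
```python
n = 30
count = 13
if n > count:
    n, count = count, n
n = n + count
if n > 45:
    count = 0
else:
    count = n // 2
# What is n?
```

Answer: 43

Derivation:
Trace (tracking n):
n = 30  # -> n = 30
count = 13  # -> count = 13
if n > count:  # condition is True
    n, count = (count, n)  # -> n = 13, count = 30
n = n + count  # -> n = 43
if n > 45:  # condition is False
else:
    count = n // 2  # -> count = 21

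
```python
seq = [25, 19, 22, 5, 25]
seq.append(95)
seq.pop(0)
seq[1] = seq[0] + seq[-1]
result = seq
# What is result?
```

Trace (tracking result):
seq = [25, 19, 22, 5, 25]  # -> seq = [25, 19, 22, 5, 25]
seq.append(95)  # -> seq = [25, 19, 22, 5, 25, 95]
seq.pop(0)  # -> seq = [19, 22, 5, 25, 95]
seq[1] = seq[0] + seq[-1]  # -> seq = [19, 114, 5, 25, 95]
result = seq  # -> result = [19, 114, 5, 25, 95]

Answer: [19, 114, 5, 25, 95]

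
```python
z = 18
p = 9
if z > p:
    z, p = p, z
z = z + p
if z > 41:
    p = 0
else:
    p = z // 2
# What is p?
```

Trace (tracking p):
z = 18  # -> z = 18
p = 9  # -> p = 9
if z > p:  # condition is True
    z, p = (p, z)  # -> z = 9, p = 18
z = z + p  # -> z = 27
if z > 41:  # condition is False
else:
    p = z // 2  # -> p = 13

Answer: 13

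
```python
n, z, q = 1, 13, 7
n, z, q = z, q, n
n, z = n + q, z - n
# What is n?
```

Trace (tracking n):
n, z, q = (1, 13, 7)  # -> n = 1, z = 13, q = 7
n, z, q = (z, q, n)  # -> n = 13, z = 7, q = 1
n, z = (n + q, z - n)  # -> n = 14, z = -6

Answer: 14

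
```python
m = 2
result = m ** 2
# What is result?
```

Trace (tracking result):
m = 2  # -> m = 2
result = m ** 2  # -> result = 4

Answer: 4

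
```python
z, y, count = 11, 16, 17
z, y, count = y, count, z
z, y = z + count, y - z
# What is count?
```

Answer: 11

Derivation:
Trace (tracking count):
z, y, count = (11, 16, 17)  # -> z = 11, y = 16, count = 17
z, y, count = (y, count, z)  # -> z = 16, y = 17, count = 11
z, y = (z + count, y - z)  # -> z = 27, y = 1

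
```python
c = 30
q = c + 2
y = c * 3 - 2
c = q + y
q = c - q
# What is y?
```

Answer: 88

Derivation:
Trace (tracking y):
c = 30  # -> c = 30
q = c + 2  # -> q = 32
y = c * 3 - 2  # -> y = 88
c = q + y  # -> c = 120
q = c - q  # -> q = 88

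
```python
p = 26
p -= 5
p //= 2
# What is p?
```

Answer: 10

Derivation:
Trace (tracking p):
p = 26  # -> p = 26
p -= 5  # -> p = 21
p //= 2  # -> p = 10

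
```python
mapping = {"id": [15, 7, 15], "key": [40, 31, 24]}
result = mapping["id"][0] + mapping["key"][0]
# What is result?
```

Answer: 55

Derivation:
Trace (tracking result):
mapping = {'id': [15, 7, 15], 'key': [40, 31, 24]}  # -> mapping = {'id': [15, 7, 15], 'key': [40, 31, 24]}
result = mapping['id'][0] + mapping['key'][0]  # -> result = 55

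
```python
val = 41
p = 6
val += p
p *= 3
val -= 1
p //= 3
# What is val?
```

Answer: 46

Derivation:
Trace (tracking val):
val = 41  # -> val = 41
p = 6  # -> p = 6
val += p  # -> val = 47
p *= 3  # -> p = 18
val -= 1  # -> val = 46
p //= 3  # -> p = 6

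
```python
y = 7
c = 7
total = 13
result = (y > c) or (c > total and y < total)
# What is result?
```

Answer: False

Derivation:
Trace (tracking result):
y = 7  # -> y = 7
c = 7  # -> c = 7
total = 13  # -> total = 13
result = y > c or (c > total and y < total)  # -> result = False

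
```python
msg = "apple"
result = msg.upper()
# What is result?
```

Trace (tracking result):
msg = 'apple'  # -> msg = 'apple'
result = msg.upper()  # -> result = 'APPLE'

Answer: 'APPLE'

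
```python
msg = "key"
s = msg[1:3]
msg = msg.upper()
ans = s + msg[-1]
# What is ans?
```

Answer: 'eyY'

Derivation:
Trace (tracking ans):
msg = 'key'  # -> msg = 'key'
s = msg[1:3]  # -> s = 'ey'
msg = msg.upper()  # -> msg = 'KEY'
ans = s + msg[-1]  # -> ans = 'eyY'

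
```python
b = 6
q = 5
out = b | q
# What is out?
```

Answer: 7

Derivation:
Trace (tracking out):
b = 6  # -> b = 6
q = 5  # -> q = 5
out = b | q  # -> out = 7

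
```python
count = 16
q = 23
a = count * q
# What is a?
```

Trace (tracking a):
count = 16  # -> count = 16
q = 23  # -> q = 23
a = count * q  # -> a = 368

Answer: 368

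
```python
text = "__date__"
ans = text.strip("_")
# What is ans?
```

Trace (tracking ans):
text = '__date__'  # -> text = '__date__'
ans = text.strip('_')  # -> ans = 'date'

Answer: 'date'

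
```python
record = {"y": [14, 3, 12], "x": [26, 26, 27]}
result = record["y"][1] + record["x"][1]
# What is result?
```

Trace (tracking result):
record = {'y': [14, 3, 12], 'x': [26, 26, 27]}  # -> record = {'y': [14, 3, 12], 'x': [26, 26, 27]}
result = record['y'][1] + record['x'][1]  # -> result = 29

Answer: 29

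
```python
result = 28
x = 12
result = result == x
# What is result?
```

Trace (tracking result):
result = 28  # -> result = 28
x = 12  # -> x = 12
result = result == x  # -> result = False

Answer: False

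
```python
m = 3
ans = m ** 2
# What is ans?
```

Trace (tracking ans):
m = 3  # -> m = 3
ans = m ** 2  # -> ans = 9

Answer: 9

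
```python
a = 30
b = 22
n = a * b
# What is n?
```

Trace (tracking n):
a = 30  # -> a = 30
b = 22  # -> b = 22
n = a * b  # -> n = 660

Answer: 660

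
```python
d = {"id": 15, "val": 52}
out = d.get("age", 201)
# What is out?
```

Answer: 201

Derivation:
Trace (tracking out):
d = {'id': 15, 'val': 52}  # -> d = {'id': 15, 'val': 52}
out = d.get('age', 201)  # -> out = 201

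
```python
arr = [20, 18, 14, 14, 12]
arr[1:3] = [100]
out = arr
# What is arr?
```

Answer: [20, 100, 14, 12]

Derivation:
Trace (tracking arr):
arr = [20, 18, 14, 14, 12]  # -> arr = [20, 18, 14, 14, 12]
arr[1:3] = [100]  # -> arr = [20, 100, 14, 12]
out = arr  # -> out = [20, 100, 14, 12]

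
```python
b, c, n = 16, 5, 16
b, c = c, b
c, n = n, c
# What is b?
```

Trace (tracking b):
b, c, n = (16, 5, 16)  # -> b = 16, c = 5, n = 16
b, c = (c, b)  # -> b = 5, c = 16
c, n = (n, c)  # -> c = 16, n = 16

Answer: 5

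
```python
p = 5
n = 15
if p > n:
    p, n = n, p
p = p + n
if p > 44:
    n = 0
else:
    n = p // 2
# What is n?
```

Trace (tracking n):
p = 5  # -> p = 5
n = 15  # -> n = 15
if p > n:  # condition is False
p = p + n  # -> p = 20
if p > 44:  # condition is False
else:
    n = p // 2  # -> n = 10

Answer: 10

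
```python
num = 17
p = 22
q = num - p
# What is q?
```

Answer: -5

Derivation:
Trace (tracking q):
num = 17  # -> num = 17
p = 22  # -> p = 22
q = num - p  # -> q = -5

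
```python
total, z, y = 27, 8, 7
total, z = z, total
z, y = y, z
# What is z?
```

Answer: 7

Derivation:
Trace (tracking z):
total, z, y = (27, 8, 7)  # -> total = 27, z = 8, y = 7
total, z = (z, total)  # -> total = 8, z = 27
z, y = (y, z)  # -> z = 7, y = 27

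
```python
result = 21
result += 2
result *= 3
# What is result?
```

Answer: 69

Derivation:
Trace (tracking result):
result = 21  # -> result = 21
result += 2  # -> result = 23
result *= 3  # -> result = 69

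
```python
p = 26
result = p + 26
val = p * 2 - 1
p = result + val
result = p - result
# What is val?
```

Answer: 51

Derivation:
Trace (tracking val):
p = 26  # -> p = 26
result = p + 26  # -> result = 52
val = p * 2 - 1  # -> val = 51
p = result + val  # -> p = 103
result = p - result  # -> result = 51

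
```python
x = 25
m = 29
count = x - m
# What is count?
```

Trace (tracking count):
x = 25  # -> x = 25
m = 29  # -> m = 29
count = x - m  # -> count = -4

Answer: -4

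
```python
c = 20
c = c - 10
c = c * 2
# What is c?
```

Trace (tracking c):
c = 20  # -> c = 20
c = c - 10  # -> c = 10
c = c * 2  # -> c = 20

Answer: 20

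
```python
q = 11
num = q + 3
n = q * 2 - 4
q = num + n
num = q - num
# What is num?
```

Trace (tracking num):
q = 11  # -> q = 11
num = q + 3  # -> num = 14
n = q * 2 - 4  # -> n = 18
q = num + n  # -> q = 32
num = q - num  # -> num = 18

Answer: 18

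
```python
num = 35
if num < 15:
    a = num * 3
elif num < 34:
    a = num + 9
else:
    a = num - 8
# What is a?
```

Answer: 27

Derivation:
Trace (tracking a):
num = 35  # -> num = 35
if num < 15:  # condition is False
elif num < 34:  # condition is False
else:
    a = num - 8  # -> a = 27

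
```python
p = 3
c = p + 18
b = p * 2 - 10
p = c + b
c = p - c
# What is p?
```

Trace (tracking p):
p = 3  # -> p = 3
c = p + 18  # -> c = 21
b = p * 2 - 10  # -> b = -4
p = c + b  # -> p = 17
c = p - c  # -> c = -4

Answer: 17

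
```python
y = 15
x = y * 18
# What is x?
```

Answer: 270

Derivation:
Trace (tracking x):
y = 15  # -> y = 15
x = y * 18  # -> x = 270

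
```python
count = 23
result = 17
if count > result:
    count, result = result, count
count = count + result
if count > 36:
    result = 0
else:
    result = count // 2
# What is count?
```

Trace (tracking count):
count = 23  # -> count = 23
result = 17  # -> result = 17
if count > result:  # condition is True
    count, result = (result, count)  # -> count = 17, result = 23
count = count + result  # -> count = 40
if count > 36:  # condition is True
    result = 0  # -> result = 0

Answer: 40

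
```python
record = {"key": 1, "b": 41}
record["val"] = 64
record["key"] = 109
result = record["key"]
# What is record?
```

Answer: {'key': 109, 'b': 41, 'val': 64}

Derivation:
Trace (tracking record):
record = {'key': 1, 'b': 41}  # -> record = {'key': 1, 'b': 41}
record['val'] = 64  # -> record = {'key': 1, 'b': 41, 'val': 64}
record['key'] = 109  # -> record = {'key': 109, 'b': 41, 'val': 64}
result = record['key']  # -> result = 109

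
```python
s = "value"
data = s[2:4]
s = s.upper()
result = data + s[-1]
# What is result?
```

Answer: 'luE'

Derivation:
Trace (tracking result):
s = 'value'  # -> s = 'value'
data = s[2:4]  # -> data = 'lu'
s = s.upper()  # -> s = 'VALUE'
result = data + s[-1]  # -> result = 'luE'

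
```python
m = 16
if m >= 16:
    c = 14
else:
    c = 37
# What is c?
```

Trace (tracking c):
m = 16  # -> m = 16
if m >= 16:  # condition is True
    c = 14  # -> c = 14

Answer: 14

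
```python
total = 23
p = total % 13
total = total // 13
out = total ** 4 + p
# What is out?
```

Answer: 11

Derivation:
Trace (tracking out):
total = 23  # -> total = 23
p = total % 13  # -> p = 10
total = total // 13  # -> total = 1
out = total ** 4 + p  # -> out = 11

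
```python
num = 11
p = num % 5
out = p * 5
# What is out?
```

Answer: 5

Derivation:
Trace (tracking out):
num = 11  # -> num = 11
p = num % 5  # -> p = 1
out = p * 5  # -> out = 5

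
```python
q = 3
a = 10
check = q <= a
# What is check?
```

Answer: True

Derivation:
Trace (tracking check):
q = 3  # -> q = 3
a = 10  # -> a = 10
check = q <= a  # -> check = True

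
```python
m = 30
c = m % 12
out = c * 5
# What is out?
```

Answer: 30

Derivation:
Trace (tracking out):
m = 30  # -> m = 30
c = m % 12  # -> c = 6
out = c * 5  # -> out = 30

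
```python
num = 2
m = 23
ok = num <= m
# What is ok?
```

Trace (tracking ok):
num = 2  # -> num = 2
m = 23  # -> m = 23
ok = num <= m  # -> ok = True

Answer: True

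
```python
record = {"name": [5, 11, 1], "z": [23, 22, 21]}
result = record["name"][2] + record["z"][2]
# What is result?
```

Answer: 22

Derivation:
Trace (tracking result):
record = {'name': [5, 11, 1], 'z': [23, 22, 21]}  # -> record = {'name': [5, 11, 1], 'z': [23, 22, 21]}
result = record['name'][2] + record['z'][2]  # -> result = 22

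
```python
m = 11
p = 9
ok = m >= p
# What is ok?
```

Trace (tracking ok):
m = 11  # -> m = 11
p = 9  # -> p = 9
ok = m >= p  # -> ok = True

Answer: True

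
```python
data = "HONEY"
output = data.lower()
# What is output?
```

Answer: 'honey'

Derivation:
Trace (tracking output):
data = 'HONEY'  # -> data = 'HONEY'
output = data.lower()  # -> output = 'honey'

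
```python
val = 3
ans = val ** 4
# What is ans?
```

Trace (tracking ans):
val = 3  # -> val = 3
ans = val ** 4  # -> ans = 81

Answer: 81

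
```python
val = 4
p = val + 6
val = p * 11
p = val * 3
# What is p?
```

Answer: 330

Derivation:
Trace (tracking p):
val = 4  # -> val = 4
p = val + 6  # -> p = 10
val = p * 11  # -> val = 110
p = val * 3  # -> p = 330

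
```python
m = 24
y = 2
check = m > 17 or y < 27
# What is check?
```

Answer: True

Derivation:
Trace (tracking check):
m = 24  # -> m = 24
y = 2  # -> y = 2
check = m > 17 or y < 27  # -> check = True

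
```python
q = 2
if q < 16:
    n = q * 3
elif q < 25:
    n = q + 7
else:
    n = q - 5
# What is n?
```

Answer: 6

Derivation:
Trace (tracking n):
q = 2  # -> q = 2
if q < 16:  # condition is True
    n = q * 3  # -> n = 6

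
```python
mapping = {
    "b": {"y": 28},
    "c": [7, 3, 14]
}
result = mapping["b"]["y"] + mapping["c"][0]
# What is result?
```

Trace (tracking result):
mapping = {'b': {'y': 28}, 'c': [7, 3, 14]}  # -> mapping = {'b': {'y': 28}, 'c': [7, 3, 14]}
result = mapping['b']['y'] + mapping['c'][0]  # -> result = 35

Answer: 35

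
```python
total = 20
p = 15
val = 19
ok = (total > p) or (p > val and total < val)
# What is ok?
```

Answer: True

Derivation:
Trace (tracking ok):
total = 20  # -> total = 20
p = 15  # -> p = 15
val = 19  # -> val = 19
ok = total > p or (p > val and total < val)  # -> ok = True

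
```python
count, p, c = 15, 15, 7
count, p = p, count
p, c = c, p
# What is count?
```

Answer: 15

Derivation:
Trace (tracking count):
count, p, c = (15, 15, 7)  # -> count = 15, p = 15, c = 7
count, p = (p, count)  # -> count = 15, p = 15
p, c = (c, p)  # -> p = 7, c = 15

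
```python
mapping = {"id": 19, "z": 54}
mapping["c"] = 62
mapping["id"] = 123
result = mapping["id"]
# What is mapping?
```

Answer: {'id': 123, 'z': 54, 'c': 62}

Derivation:
Trace (tracking mapping):
mapping = {'id': 19, 'z': 54}  # -> mapping = {'id': 19, 'z': 54}
mapping['c'] = 62  # -> mapping = {'id': 19, 'z': 54, 'c': 62}
mapping['id'] = 123  # -> mapping = {'id': 123, 'z': 54, 'c': 62}
result = mapping['id']  # -> result = 123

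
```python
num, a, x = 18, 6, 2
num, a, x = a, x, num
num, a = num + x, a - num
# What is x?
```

Answer: 18

Derivation:
Trace (tracking x):
num, a, x = (18, 6, 2)  # -> num = 18, a = 6, x = 2
num, a, x = (a, x, num)  # -> num = 6, a = 2, x = 18
num, a = (num + x, a - num)  # -> num = 24, a = -4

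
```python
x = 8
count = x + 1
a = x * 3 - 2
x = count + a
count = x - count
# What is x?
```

Trace (tracking x):
x = 8  # -> x = 8
count = x + 1  # -> count = 9
a = x * 3 - 2  # -> a = 22
x = count + a  # -> x = 31
count = x - count  # -> count = 22

Answer: 31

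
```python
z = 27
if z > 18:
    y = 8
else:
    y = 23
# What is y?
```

Answer: 8

Derivation:
Trace (tracking y):
z = 27  # -> z = 27
if z > 18:  # condition is True
    y = 8  # -> y = 8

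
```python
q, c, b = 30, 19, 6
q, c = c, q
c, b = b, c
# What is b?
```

Answer: 30

Derivation:
Trace (tracking b):
q, c, b = (30, 19, 6)  # -> q = 30, c = 19, b = 6
q, c = (c, q)  # -> q = 19, c = 30
c, b = (b, c)  # -> c = 6, b = 30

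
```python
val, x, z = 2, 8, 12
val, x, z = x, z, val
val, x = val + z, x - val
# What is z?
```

Answer: 2

Derivation:
Trace (tracking z):
val, x, z = (2, 8, 12)  # -> val = 2, x = 8, z = 12
val, x, z = (x, z, val)  # -> val = 8, x = 12, z = 2
val, x = (val + z, x - val)  # -> val = 10, x = 4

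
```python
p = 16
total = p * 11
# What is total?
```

Trace (tracking total):
p = 16  # -> p = 16
total = p * 11  # -> total = 176

Answer: 176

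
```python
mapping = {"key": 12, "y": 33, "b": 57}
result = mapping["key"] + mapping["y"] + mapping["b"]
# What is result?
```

Trace (tracking result):
mapping = {'key': 12, 'y': 33, 'b': 57}  # -> mapping = {'key': 12, 'y': 33, 'b': 57}
result = mapping['key'] + mapping['y'] + mapping['b']  # -> result = 102

Answer: 102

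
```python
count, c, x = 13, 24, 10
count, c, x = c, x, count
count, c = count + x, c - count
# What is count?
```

Trace (tracking count):
count, c, x = (13, 24, 10)  # -> count = 13, c = 24, x = 10
count, c, x = (c, x, count)  # -> count = 24, c = 10, x = 13
count, c = (count + x, c - count)  # -> count = 37, c = -14

Answer: 37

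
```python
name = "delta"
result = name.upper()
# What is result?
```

Answer: 'DELTA'

Derivation:
Trace (tracking result):
name = 'delta'  # -> name = 'delta'
result = name.upper()  # -> result = 'DELTA'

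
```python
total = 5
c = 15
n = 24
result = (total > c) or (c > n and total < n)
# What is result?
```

Answer: False

Derivation:
Trace (tracking result):
total = 5  # -> total = 5
c = 15  # -> c = 15
n = 24  # -> n = 24
result = total > c or (c > n and total < n)  # -> result = False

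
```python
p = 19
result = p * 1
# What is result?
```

Trace (tracking result):
p = 19  # -> p = 19
result = p * 1  # -> result = 19

Answer: 19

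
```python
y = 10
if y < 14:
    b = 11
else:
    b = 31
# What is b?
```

Answer: 11

Derivation:
Trace (tracking b):
y = 10  # -> y = 10
if y < 14:  # condition is True
    b = 11  # -> b = 11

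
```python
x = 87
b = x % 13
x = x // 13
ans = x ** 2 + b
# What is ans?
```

Trace (tracking ans):
x = 87  # -> x = 87
b = x % 13  # -> b = 9
x = x // 13  # -> x = 6
ans = x ** 2 + b  # -> ans = 45

Answer: 45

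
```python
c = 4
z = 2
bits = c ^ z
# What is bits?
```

Answer: 6

Derivation:
Trace (tracking bits):
c = 4  # -> c = 4
z = 2  # -> z = 2
bits = c ^ z  # -> bits = 6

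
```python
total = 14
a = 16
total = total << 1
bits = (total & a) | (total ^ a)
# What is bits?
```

Answer: 28

Derivation:
Trace (tracking bits):
total = 14  # -> total = 14
a = 16  # -> a = 16
total = total << 1  # -> total = 28
bits = total & a | total ^ a  # -> bits = 28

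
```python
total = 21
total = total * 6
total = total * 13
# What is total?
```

Trace (tracking total):
total = 21  # -> total = 21
total = total * 6  # -> total = 126
total = total * 13  # -> total = 1638

Answer: 1638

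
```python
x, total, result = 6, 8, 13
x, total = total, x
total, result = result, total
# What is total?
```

Trace (tracking total):
x, total, result = (6, 8, 13)  # -> x = 6, total = 8, result = 13
x, total = (total, x)  # -> x = 8, total = 6
total, result = (result, total)  # -> total = 13, result = 6

Answer: 13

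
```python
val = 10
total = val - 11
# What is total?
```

Trace (tracking total):
val = 10  # -> val = 10
total = val - 11  # -> total = -1

Answer: -1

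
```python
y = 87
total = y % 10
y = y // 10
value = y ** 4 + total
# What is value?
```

Trace (tracking value):
y = 87  # -> y = 87
total = y % 10  # -> total = 7
y = y // 10  # -> y = 8
value = y ** 4 + total  # -> value = 4103

Answer: 4103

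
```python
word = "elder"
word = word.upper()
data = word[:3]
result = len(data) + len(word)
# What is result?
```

Answer: 8

Derivation:
Trace (tracking result):
word = 'elder'  # -> word = 'elder'
word = word.upper()  # -> word = 'ELDER'
data = word[:3]  # -> data = 'ELD'
result = len(data) + len(word)  # -> result = 8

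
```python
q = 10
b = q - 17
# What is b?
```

Trace (tracking b):
q = 10  # -> q = 10
b = q - 17  # -> b = -7

Answer: -7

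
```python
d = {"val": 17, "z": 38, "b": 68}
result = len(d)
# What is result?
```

Trace (tracking result):
d = {'val': 17, 'z': 38, 'b': 68}  # -> d = {'val': 17, 'z': 38, 'b': 68}
result = len(d)  # -> result = 3

Answer: 3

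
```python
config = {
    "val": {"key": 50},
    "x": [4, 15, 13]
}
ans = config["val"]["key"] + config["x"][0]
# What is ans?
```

Trace (tracking ans):
config = {'val': {'key': 50}, 'x': [4, 15, 13]}  # -> config = {'val': {'key': 50}, 'x': [4, 15, 13]}
ans = config['val']['key'] + config['x'][0]  # -> ans = 54

Answer: 54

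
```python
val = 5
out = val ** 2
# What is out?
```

Trace (tracking out):
val = 5  # -> val = 5
out = val ** 2  # -> out = 25

Answer: 25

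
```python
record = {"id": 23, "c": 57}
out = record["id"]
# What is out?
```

Answer: 23

Derivation:
Trace (tracking out):
record = {'id': 23, 'c': 57}  # -> record = {'id': 23, 'c': 57}
out = record['id']  # -> out = 23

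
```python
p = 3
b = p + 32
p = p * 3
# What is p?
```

Answer: 9

Derivation:
Trace (tracking p):
p = 3  # -> p = 3
b = p + 32  # -> b = 35
p = p * 3  # -> p = 9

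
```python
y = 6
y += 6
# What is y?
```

Answer: 12

Derivation:
Trace (tracking y):
y = 6  # -> y = 6
y += 6  # -> y = 12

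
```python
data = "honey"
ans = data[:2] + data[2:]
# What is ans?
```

Answer: 'honey'

Derivation:
Trace (tracking ans):
data = 'honey'  # -> data = 'honey'
ans = data[:2] + data[2:]  # -> ans = 'honey'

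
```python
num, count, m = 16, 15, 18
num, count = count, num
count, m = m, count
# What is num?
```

Trace (tracking num):
num, count, m = (16, 15, 18)  # -> num = 16, count = 15, m = 18
num, count = (count, num)  # -> num = 15, count = 16
count, m = (m, count)  # -> count = 18, m = 16

Answer: 15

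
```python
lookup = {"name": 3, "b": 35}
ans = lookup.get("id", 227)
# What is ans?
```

Answer: 227

Derivation:
Trace (tracking ans):
lookup = {'name': 3, 'b': 35}  # -> lookup = {'name': 3, 'b': 35}
ans = lookup.get('id', 227)  # -> ans = 227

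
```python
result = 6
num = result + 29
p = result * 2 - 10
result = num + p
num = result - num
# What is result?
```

Answer: 37

Derivation:
Trace (tracking result):
result = 6  # -> result = 6
num = result + 29  # -> num = 35
p = result * 2 - 10  # -> p = 2
result = num + p  # -> result = 37
num = result - num  # -> num = 2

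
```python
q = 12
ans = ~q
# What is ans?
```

Answer: -13

Derivation:
Trace (tracking ans):
q = 12  # -> q = 12
ans = ~q  # -> ans = -13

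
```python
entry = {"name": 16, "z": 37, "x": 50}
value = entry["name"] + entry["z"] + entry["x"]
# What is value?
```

Answer: 103

Derivation:
Trace (tracking value):
entry = {'name': 16, 'z': 37, 'x': 50}  # -> entry = {'name': 16, 'z': 37, 'x': 50}
value = entry['name'] + entry['z'] + entry['x']  # -> value = 103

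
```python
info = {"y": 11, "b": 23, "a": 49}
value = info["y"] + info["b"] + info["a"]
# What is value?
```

Answer: 83

Derivation:
Trace (tracking value):
info = {'y': 11, 'b': 23, 'a': 49}  # -> info = {'y': 11, 'b': 23, 'a': 49}
value = info['y'] + info['b'] + info['a']  # -> value = 83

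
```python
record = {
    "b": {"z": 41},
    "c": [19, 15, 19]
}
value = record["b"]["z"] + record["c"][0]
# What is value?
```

Trace (tracking value):
record = {'b': {'z': 41}, 'c': [19, 15, 19]}  # -> record = {'b': {'z': 41}, 'c': [19, 15, 19]}
value = record['b']['z'] + record['c'][0]  # -> value = 60

Answer: 60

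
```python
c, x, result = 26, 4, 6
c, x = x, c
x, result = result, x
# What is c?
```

Trace (tracking c):
c, x, result = (26, 4, 6)  # -> c = 26, x = 4, result = 6
c, x = (x, c)  # -> c = 4, x = 26
x, result = (result, x)  # -> x = 6, result = 26

Answer: 4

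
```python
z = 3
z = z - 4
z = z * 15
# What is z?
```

Trace (tracking z):
z = 3  # -> z = 3
z = z - 4  # -> z = -1
z = z * 15  # -> z = -15

Answer: -15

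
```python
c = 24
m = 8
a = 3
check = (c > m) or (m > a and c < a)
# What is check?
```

Trace (tracking check):
c = 24  # -> c = 24
m = 8  # -> m = 8
a = 3  # -> a = 3
check = c > m or (m > a and c < a)  # -> check = True

Answer: True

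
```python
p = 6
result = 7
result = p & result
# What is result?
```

Answer: 6

Derivation:
Trace (tracking result):
p = 6  # -> p = 6
result = 7  # -> result = 7
result = p & result  # -> result = 6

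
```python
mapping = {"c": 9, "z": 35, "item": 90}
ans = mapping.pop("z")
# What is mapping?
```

Answer: {'c': 9, 'item': 90}

Derivation:
Trace (tracking mapping):
mapping = {'c': 9, 'z': 35, 'item': 90}  # -> mapping = {'c': 9, 'z': 35, 'item': 90}
ans = mapping.pop('z')  # -> ans = 35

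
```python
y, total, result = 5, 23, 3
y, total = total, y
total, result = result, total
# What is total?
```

Answer: 3

Derivation:
Trace (tracking total):
y, total, result = (5, 23, 3)  # -> y = 5, total = 23, result = 3
y, total = (total, y)  # -> y = 23, total = 5
total, result = (result, total)  # -> total = 3, result = 5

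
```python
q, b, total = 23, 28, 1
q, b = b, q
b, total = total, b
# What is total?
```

Trace (tracking total):
q, b, total = (23, 28, 1)  # -> q = 23, b = 28, total = 1
q, b = (b, q)  # -> q = 28, b = 23
b, total = (total, b)  # -> b = 1, total = 23

Answer: 23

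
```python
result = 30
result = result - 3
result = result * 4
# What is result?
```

Trace (tracking result):
result = 30  # -> result = 30
result = result - 3  # -> result = 27
result = result * 4  # -> result = 108

Answer: 108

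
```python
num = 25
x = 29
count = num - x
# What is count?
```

Answer: -4

Derivation:
Trace (tracking count):
num = 25  # -> num = 25
x = 29  # -> x = 29
count = num - x  # -> count = -4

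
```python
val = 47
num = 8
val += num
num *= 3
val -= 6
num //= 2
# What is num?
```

Answer: 12

Derivation:
Trace (tracking num):
val = 47  # -> val = 47
num = 8  # -> num = 8
val += num  # -> val = 55
num *= 3  # -> num = 24
val -= 6  # -> val = 49
num //= 2  # -> num = 12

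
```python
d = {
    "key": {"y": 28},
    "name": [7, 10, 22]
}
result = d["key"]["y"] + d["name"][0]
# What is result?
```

Trace (tracking result):
d = {'key': {'y': 28}, 'name': [7, 10, 22]}  # -> d = {'key': {'y': 28}, 'name': [7, 10, 22]}
result = d['key']['y'] + d['name'][0]  # -> result = 35

Answer: 35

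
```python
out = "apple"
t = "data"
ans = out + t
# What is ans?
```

Trace (tracking ans):
out = 'apple'  # -> out = 'apple'
t = 'data'  # -> t = 'data'
ans = out + t  # -> ans = 'appledata'

Answer: 'appledata'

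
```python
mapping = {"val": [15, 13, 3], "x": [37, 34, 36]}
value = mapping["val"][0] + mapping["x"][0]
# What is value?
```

Trace (tracking value):
mapping = {'val': [15, 13, 3], 'x': [37, 34, 36]}  # -> mapping = {'val': [15, 13, 3], 'x': [37, 34, 36]}
value = mapping['val'][0] + mapping['x'][0]  # -> value = 52

Answer: 52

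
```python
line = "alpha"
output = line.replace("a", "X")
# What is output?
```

Answer: 'XlphX'

Derivation:
Trace (tracking output):
line = 'alpha'  # -> line = 'alpha'
output = line.replace('a', 'X')  # -> output = 'XlphX'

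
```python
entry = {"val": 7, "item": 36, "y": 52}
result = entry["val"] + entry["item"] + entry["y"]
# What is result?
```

Trace (tracking result):
entry = {'val': 7, 'item': 36, 'y': 52}  # -> entry = {'val': 7, 'item': 36, 'y': 52}
result = entry['val'] + entry['item'] + entry['y']  # -> result = 95

Answer: 95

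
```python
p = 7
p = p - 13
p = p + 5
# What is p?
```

Trace (tracking p):
p = 7  # -> p = 7
p = p - 13  # -> p = -6
p = p + 5  # -> p = -1

Answer: -1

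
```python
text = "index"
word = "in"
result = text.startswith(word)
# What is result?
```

Answer: True

Derivation:
Trace (tracking result):
text = 'index'  # -> text = 'index'
word = 'in'  # -> word = 'in'
result = text.startswith(word)  # -> result = True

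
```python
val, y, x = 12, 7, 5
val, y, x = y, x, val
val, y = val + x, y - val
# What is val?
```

Answer: 19

Derivation:
Trace (tracking val):
val, y, x = (12, 7, 5)  # -> val = 12, y = 7, x = 5
val, y, x = (y, x, val)  # -> val = 7, y = 5, x = 12
val, y = (val + x, y - val)  # -> val = 19, y = -2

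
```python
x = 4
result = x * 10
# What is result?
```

Answer: 40

Derivation:
Trace (tracking result):
x = 4  # -> x = 4
result = x * 10  # -> result = 40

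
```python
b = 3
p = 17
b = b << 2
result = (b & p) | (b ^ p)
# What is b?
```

Answer: 12

Derivation:
Trace (tracking b):
b = 3  # -> b = 3
p = 17  # -> p = 17
b = b << 2  # -> b = 12
result = b & p | b ^ p  # -> result = 29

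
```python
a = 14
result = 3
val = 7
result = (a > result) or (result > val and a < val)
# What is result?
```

Trace (tracking result):
a = 14  # -> a = 14
result = 3  # -> result = 3
val = 7  # -> val = 7
result = a > result or (result > val and a < val)  # -> result = True

Answer: True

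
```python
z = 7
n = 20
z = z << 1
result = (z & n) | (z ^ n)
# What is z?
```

Trace (tracking z):
z = 7  # -> z = 7
n = 20  # -> n = 20
z = z << 1  # -> z = 14
result = z & n | z ^ n  # -> result = 30

Answer: 14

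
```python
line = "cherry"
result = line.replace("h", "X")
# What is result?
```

Answer: 'cXerry'

Derivation:
Trace (tracking result):
line = 'cherry'  # -> line = 'cherry'
result = line.replace('h', 'X')  # -> result = 'cXerry'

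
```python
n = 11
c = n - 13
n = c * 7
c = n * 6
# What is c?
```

Answer: -84

Derivation:
Trace (tracking c):
n = 11  # -> n = 11
c = n - 13  # -> c = -2
n = c * 7  # -> n = -14
c = n * 6  # -> c = -84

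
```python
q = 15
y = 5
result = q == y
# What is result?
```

Trace (tracking result):
q = 15  # -> q = 15
y = 5  # -> y = 5
result = q == y  # -> result = False

Answer: False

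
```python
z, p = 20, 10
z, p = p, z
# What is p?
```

Trace (tracking p):
z, p = (20, 10)  # -> z = 20, p = 10
z, p = (p, z)  # -> z = 10, p = 20

Answer: 20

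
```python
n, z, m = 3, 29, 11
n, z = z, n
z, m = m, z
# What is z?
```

Trace (tracking z):
n, z, m = (3, 29, 11)  # -> n = 3, z = 29, m = 11
n, z = (z, n)  # -> n = 29, z = 3
z, m = (m, z)  # -> z = 11, m = 3

Answer: 11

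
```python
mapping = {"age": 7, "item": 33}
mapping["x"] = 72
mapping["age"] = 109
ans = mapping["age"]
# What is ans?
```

Trace (tracking ans):
mapping = {'age': 7, 'item': 33}  # -> mapping = {'age': 7, 'item': 33}
mapping['x'] = 72  # -> mapping = {'age': 7, 'item': 33, 'x': 72}
mapping['age'] = 109  # -> mapping = {'age': 109, 'item': 33, 'x': 72}
ans = mapping['age']  # -> ans = 109

Answer: 109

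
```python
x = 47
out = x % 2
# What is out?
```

Answer: 1

Derivation:
Trace (tracking out):
x = 47  # -> x = 47
out = x % 2  # -> out = 1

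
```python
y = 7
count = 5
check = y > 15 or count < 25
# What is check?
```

Answer: True

Derivation:
Trace (tracking check):
y = 7  # -> y = 7
count = 5  # -> count = 5
check = y > 15 or count < 25  # -> check = True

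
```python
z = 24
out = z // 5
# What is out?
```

Trace (tracking out):
z = 24  # -> z = 24
out = z // 5  # -> out = 4

Answer: 4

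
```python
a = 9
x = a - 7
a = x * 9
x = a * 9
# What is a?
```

Answer: 18

Derivation:
Trace (tracking a):
a = 9  # -> a = 9
x = a - 7  # -> x = 2
a = x * 9  # -> a = 18
x = a * 9  # -> x = 162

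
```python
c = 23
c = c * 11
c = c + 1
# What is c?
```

Trace (tracking c):
c = 23  # -> c = 23
c = c * 11  # -> c = 253
c = c + 1  # -> c = 254

Answer: 254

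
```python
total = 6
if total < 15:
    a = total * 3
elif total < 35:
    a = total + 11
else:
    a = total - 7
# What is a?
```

Answer: 18

Derivation:
Trace (tracking a):
total = 6  # -> total = 6
if total < 15:  # condition is True
    a = total * 3  # -> a = 18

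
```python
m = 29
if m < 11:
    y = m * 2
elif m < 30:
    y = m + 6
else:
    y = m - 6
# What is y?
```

Trace (tracking y):
m = 29  # -> m = 29
if m < 11:  # condition is False
elif m < 30:  # condition is True
    y = m + 6  # -> y = 35

Answer: 35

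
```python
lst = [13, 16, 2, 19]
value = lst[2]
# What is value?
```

Trace (tracking value):
lst = [13, 16, 2, 19]  # -> lst = [13, 16, 2, 19]
value = lst[2]  # -> value = 2

Answer: 2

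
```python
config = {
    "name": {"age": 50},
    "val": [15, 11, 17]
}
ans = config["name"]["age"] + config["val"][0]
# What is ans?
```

Trace (tracking ans):
config = {'name': {'age': 50}, 'val': [15, 11, 17]}  # -> config = {'name': {'age': 50}, 'val': [15, 11, 17]}
ans = config['name']['age'] + config['val'][0]  # -> ans = 65

Answer: 65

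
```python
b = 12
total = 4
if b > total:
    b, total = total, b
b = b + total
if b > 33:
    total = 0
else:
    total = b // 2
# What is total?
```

Trace (tracking total):
b = 12  # -> b = 12
total = 4  # -> total = 4
if b > total:  # condition is True
    b, total = (total, b)  # -> b = 4, total = 12
b = b + total  # -> b = 16
if b > 33:  # condition is False
else:
    total = b // 2  # -> total = 8

Answer: 8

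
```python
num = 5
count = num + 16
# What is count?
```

Trace (tracking count):
num = 5  # -> num = 5
count = num + 16  # -> count = 21

Answer: 21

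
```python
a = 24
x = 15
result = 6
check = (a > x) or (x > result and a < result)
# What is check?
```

Trace (tracking check):
a = 24  # -> a = 24
x = 15  # -> x = 15
result = 6  # -> result = 6
check = a > x or (x > result and a < result)  # -> check = True

Answer: True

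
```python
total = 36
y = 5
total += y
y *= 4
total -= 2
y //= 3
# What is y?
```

Answer: 6

Derivation:
Trace (tracking y):
total = 36  # -> total = 36
y = 5  # -> y = 5
total += y  # -> total = 41
y *= 4  # -> y = 20
total -= 2  # -> total = 39
y //= 3  # -> y = 6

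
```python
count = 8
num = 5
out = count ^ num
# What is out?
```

Answer: 13

Derivation:
Trace (tracking out):
count = 8  # -> count = 8
num = 5  # -> num = 5
out = count ^ num  # -> out = 13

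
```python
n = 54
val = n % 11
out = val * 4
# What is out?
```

Answer: 40

Derivation:
Trace (tracking out):
n = 54  # -> n = 54
val = n % 11  # -> val = 10
out = val * 4  # -> out = 40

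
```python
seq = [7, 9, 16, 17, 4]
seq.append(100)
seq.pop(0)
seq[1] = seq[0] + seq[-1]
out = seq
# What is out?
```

Trace (tracking out):
seq = [7, 9, 16, 17, 4]  # -> seq = [7, 9, 16, 17, 4]
seq.append(100)  # -> seq = [7, 9, 16, 17, 4, 100]
seq.pop(0)  # -> seq = [9, 16, 17, 4, 100]
seq[1] = seq[0] + seq[-1]  # -> seq = [9, 109, 17, 4, 100]
out = seq  # -> out = [9, 109, 17, 4, 100]

Answer: [9, 109, 17, 4, 100]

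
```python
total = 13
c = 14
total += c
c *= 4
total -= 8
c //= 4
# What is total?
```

Trace (tracking total):
total = 13  # -> total = 13
c = 14  # -> c = 14
total += c  # -> total = 27
c *= 4  # -> c = 56
total -= 8  # -> total = 19
c //= 4  # -> c = 14

Answer: 19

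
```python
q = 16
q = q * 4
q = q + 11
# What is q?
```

Trace (tracking q):
q = 16  # -> q = 16
q = q * 4  # -> q = 64
q = q + 11  # -> q = 75

Answer: 75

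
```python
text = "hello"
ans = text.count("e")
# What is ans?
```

Trace (tracking ans):
text = 'hello'  # -> text = 'hello'
ans = text.count('e')  # -> ans = 1

Answer: 1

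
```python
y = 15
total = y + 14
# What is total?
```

Trace (tracking total):
y = 15  # -> y = 15
total = y + 14  # -> total = 29

Answer: 29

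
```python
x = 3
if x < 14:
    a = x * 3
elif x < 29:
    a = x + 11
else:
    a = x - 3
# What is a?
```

Trace (tracking a):
x = 3  # -> x = 3
if x < 14:  # condition is True
    a = x * 3  # -> a = 9

Answer: 9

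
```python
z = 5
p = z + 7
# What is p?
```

Answer: 12

Derivation:
Trace (tracking p):
z = 5  # -> z = 5
p = z + 7  # -> p = 12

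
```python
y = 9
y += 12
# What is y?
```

Answer: 21

Derivation:
Trace (tracking y):
y = 9  # -> y = 9
y += 12  # -> y = 21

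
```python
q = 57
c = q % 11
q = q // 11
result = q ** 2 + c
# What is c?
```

Answer: 2

Derivation:
Trace (tracking c):
q = 57  # -> q = 57
c = q % 11  # -> c = 2
q = q // 11  # -> q = 5
result = q ** 2 + c  # -> result = 27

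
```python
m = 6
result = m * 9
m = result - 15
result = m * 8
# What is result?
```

Trace (tracking result):
m = 6  # -> m = 6
result = m * 9  # -> result = 54
m = result - 15  # -> m = 39
result = m * 8  # -> result = 312

Answer: 312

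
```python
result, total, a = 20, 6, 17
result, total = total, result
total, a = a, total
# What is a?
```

Answer: 20

Derivation:
Trace (tracking a):
result, total, a = (20, 6, 17)  # -> result = 20, total = 6, a = 17
result, total = (total, result)  # -> result = 6, total = 20
total, a = (a, total)  # -> total = 17, a = 20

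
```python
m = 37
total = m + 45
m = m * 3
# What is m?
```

Answer: 111

Derivation:
Trace (tracking m):
m = 37  # -> m = 37
total = m + 45  # -> total = 82
m = m * 3  # -> m = 111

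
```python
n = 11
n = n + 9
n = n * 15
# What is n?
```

Answer: 300

Derivation:
Trace (tracking n):
n = 11  # -> n = 11
n = n + 9  # -> n = 20
n = n * 15  # -> n = 300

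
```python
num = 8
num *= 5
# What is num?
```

Trace (tracking num):
num = 8  # -> num = 8
num *= 5  # -> num = 40

Answer: 40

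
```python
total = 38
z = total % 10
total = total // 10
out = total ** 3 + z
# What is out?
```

Answer: 35

Derivation:
Trace (tracking out):
total = 38  # -> total = 38
z = total % 10  # -> z = 8
total = total // 10  # -> total = 3
out = total ** 3 + z  # -> out = 35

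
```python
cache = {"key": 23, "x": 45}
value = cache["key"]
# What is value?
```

Answer: 23

Derivation:
Trace (tracking value):
cache = {'key': 23, 'x': 45}  # -> cache = {'key': 23, 'x': 45}
value = cache['key']  # -> value = 23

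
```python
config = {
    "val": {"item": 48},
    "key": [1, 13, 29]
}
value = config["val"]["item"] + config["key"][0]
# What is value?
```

Trace (tracking value):
config = {'val': {'item': 48}, 'key': [1, 13, 29]}  # -> config = {'val': {'item': 48}, 'key': [1, 13, 29]}
value = config['val']['item'] + config['key'][0]  # -> value = 49

Answer: 49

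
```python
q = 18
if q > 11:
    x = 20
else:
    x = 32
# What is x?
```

Answer: 20

Derivation:
Trace (tracking x):
q = 18  # -> q = 18
if q > 11:  # condition is True
    x = 20  # -> x = 20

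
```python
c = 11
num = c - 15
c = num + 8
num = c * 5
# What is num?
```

Answer: 20

Derivation:
Trace (tracking num):
c = 11  # -> c = 11
num = c - 15  # -> num = -4
c = num + 8  # -> c = 4
num = c * 5  # -> num = 20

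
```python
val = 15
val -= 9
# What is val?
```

Trace (tracking val):
val = 15  # -> val = 15
val -= 9  # -> val = 6

Answer: 6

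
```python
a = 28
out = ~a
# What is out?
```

Trace (tracking out):
a = 28  # -> a = 28
out = ~a  # -> out = -29

Answer: -29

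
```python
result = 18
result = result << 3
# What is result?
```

Answer: 144

Derivation:
Trace (tracking result):
result = 18  # -> result = 18
result = result << 3  # -> result = 144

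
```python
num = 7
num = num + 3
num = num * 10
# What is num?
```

Trace (tracking num):
num = 7  # -> num = 7
num = num + 3  # -> num = 10
num = num * 10  # -> num = 100

Answer: 100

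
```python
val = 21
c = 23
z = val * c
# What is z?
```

Trace (tracking z):
val = 21  # -> val = 21
c = 23  # -> c = 23
z = val * c  # -> z = 483

Answer: 483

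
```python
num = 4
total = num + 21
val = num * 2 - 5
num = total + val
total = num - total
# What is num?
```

Trace (tracking num):
num = 4  # -> num = 4
total = num + 21  # -> total = 25
val = num * 2 - 5  # -> val = 3
num = total + val  # -> num = 28
total = num - total  # -> total = 3

Answer: 28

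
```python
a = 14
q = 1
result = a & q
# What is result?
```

Answer: 0

Derivation:
Trace (tracking result):
a = 14  # -> a = 14
q = 1  # -> q = 1
result = a & q  # -> result = 0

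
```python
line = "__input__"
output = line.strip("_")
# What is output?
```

Trace (tracking output):
line = '__input__'  # -> line = '__input__'
output = line.strip('_')  # -> output = 'input'

Answer: 'input'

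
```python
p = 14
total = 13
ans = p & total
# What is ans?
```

Answer: 12

Derivation:
Trace (tracking ans):
p = 14  # -> p = 14
total = 13  # -> total = 13
ans = p & total  # -> ans = 12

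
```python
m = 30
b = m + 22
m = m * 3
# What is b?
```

Trace (tracking b):
m = 30  # -> m = 30
b = m + 22  # -> b = 52
m = m * 3  # -> m = 90

Answer: 52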